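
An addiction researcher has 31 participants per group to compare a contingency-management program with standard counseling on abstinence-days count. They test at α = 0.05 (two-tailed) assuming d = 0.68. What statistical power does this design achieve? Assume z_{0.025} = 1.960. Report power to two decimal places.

power ≈ 0.76

For two equal groups, power = Φ(d·√(n/2) − z_{α/2}).
d·√(n/2) = 0.68 × √(31/2) = 0.68 × 3.937 = 2.677.
z_β = 2.677 − 1.960 = 0.717.
Power = Φ(0.717) = 0.763.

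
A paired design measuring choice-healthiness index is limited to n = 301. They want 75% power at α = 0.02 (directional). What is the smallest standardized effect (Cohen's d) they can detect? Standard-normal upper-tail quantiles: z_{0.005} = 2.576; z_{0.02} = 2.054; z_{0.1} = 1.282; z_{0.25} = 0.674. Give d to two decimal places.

For a single sample (or paired design) of n = 301: d_min = (z_{α} + z_β)/√n.
z-sum = 2.054 + 0.674 = 2.728.
d_min = 2.728 / √301 = 2.728 / 17.349 = 0.157.

d_min ≈ 0.16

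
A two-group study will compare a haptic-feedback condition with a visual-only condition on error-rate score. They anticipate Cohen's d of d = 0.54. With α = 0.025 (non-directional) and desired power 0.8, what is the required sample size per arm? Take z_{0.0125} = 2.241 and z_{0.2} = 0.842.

For two independent groups with equal n: n = 2·((z_{α/2} + z_β) / d)².
z_{α/2} + z_β = 2.241 + 0.842 = 3.083.
n = 2 × (3.083 / 0.54)² = 2 × 5.709² = 2 × 32.60 = 65.2.
Round up to the next whole participant.

n = 66 per group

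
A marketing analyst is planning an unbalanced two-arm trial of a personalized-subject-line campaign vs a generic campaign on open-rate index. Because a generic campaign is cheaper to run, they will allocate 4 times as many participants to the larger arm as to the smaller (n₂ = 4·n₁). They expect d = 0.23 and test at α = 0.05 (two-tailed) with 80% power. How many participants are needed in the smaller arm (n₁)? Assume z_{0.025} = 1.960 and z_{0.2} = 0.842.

With allocation ratio k = n₂/n₁ = 4, Var(x̄₁−x̄₂) = σ²(1/n₁ + 1/(k·n₁)) = σ²·(k+1)/(k·n₁).
So n₁ = (1 + 1/k)·((z_{α/2} + z_β)/d)² = 1.250 × (2.802/0.23)².
n₁ = 1.250 × 148.42 = 185.5.
Round up: n₁ = 186, giving n₂ = 4 × 186 = 744.

n₁ = 186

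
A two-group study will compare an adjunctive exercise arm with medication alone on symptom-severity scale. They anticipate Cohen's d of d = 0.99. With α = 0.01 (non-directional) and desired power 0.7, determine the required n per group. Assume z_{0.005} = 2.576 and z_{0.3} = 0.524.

For two independent groups with equal n: n = 2·((z_{α/2} + z_β) / d)².
z_{α/2} + z_β = 2.576 + 0.524 = 3.100.
n = 2 × (3.100 / 0.99)² = 2 × 3.131² = 2 × 9.81 = 19.6.
Round up to the next whole participant.

n = 20 per group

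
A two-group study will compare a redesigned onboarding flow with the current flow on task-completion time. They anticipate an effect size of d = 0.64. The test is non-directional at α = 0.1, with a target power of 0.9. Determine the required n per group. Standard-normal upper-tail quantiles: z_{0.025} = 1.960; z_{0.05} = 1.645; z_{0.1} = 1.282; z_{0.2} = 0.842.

For two independent groups with equal n: n = 2·((z_{α/2} + z_β) / d)².
z_{α/2} + z_β = 1.645 + 1.282 = 2.927.
n = 2 × (2.927 / 0.64)² = 2 × 4.573² = 2 × 20.92 = 41.8.
Round up to the next whole participant.

n = 42 per group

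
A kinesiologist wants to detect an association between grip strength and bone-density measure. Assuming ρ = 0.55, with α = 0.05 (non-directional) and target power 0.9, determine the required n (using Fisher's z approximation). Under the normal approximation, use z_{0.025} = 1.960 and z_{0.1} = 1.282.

Fisher's z: C = ½·ln((1+r)/(1−r)) = ½·ln(3.4444) = 0.6184.
n = ((z_{α/2} + z_β)/C)² + 3.
(1.960 + 1.282) / 0.6184 = 3.242 / 0.6184 = 5.243.
n = 5.243² + 3 = 27.48 + 3 = 30.5.
Round up.

n = 31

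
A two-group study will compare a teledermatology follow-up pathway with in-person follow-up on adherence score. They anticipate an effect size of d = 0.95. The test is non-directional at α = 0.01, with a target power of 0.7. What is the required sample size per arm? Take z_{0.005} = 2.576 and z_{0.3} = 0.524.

For two independent groups with equal n: n = 2·((z_{α/2} + z_β) / d)².
z_{α/2} + z_β = 2.576 + 0.524 = 3.100.
n = 2 × (3.100 / 0.95)² = 2 × 3.263² = 2 × 10.65 = 21.3.
Round up to the next whole participant.

n = 22 per group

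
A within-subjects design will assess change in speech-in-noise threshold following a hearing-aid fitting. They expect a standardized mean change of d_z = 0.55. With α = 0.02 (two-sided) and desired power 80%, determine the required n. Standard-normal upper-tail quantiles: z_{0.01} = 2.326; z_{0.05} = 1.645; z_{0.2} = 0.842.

For a paired (one-sample on differences) test: n = ((z_{α/2} + z_β) / d)².
z_{α/2} + z_β = 2.326 + 0.842 = 3.168.
n = (3.168 / 0.55)² = 5.760² = 33.18.
Round up.

n = 34 pairs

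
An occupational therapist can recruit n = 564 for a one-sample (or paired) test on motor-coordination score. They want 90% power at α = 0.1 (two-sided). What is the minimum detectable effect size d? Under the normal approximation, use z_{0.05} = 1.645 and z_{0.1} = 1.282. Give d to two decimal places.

For a single sample (or paired design) of n = 564: d_min = (z_{α/2} + z_β)/√n.
z-sum = 1.645 + 1.282 = 2.927.
d_min = 2.927 / √564 = 2.927 / 23.749 = 0.123.

d_min ≈ 0.12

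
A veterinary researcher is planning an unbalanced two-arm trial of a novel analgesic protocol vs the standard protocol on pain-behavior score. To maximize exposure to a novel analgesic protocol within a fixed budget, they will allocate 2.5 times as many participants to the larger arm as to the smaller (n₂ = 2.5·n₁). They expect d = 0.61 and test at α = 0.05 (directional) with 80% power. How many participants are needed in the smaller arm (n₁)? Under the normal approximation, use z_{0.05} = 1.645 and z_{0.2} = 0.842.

With allocation ratio k = n₂/n₁ = 2.5, Var(x̄₁−x̄₂) = σ²(1/n₁ + 1/(k·n₁)) = σ²·(k+1)/(k·n₁).
So n₁ = (1 + 1/k)·((z_{α} + z_β)/d)² = 1.400 × (2.487/0.61)².
n₁ = 1.400 × 16.62 = 23.3.
Round up: n₁ = 24, giving n₂ = 2.5 × 24 = 60.

n₁ = 24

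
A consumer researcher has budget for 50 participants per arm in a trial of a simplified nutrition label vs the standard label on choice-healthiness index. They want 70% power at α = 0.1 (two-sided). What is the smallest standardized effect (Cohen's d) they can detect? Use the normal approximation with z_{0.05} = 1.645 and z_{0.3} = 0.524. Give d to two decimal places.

d_min ≈ 0.43

For two independent groups of n = 50 each: d_min = (z_{α/2} + z_β)·√(2/n).
z-sum = 1.645 + 0.524 = 2.169.
d_min = 2.169 × √(2/50) = 2.169 × 0.2000 = 0.434.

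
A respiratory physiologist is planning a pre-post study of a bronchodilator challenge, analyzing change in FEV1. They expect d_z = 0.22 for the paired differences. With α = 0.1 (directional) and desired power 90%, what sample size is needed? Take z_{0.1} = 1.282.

For a paired (one-sample on differences) test: n = ((z_{α} + z_β) / d)².
z_{α} + z_β = 1.282 + 1.282 = 2.564.
n = (2.564 / 0.22)² = 11.655² = 135.83.
Round up.

n = 136 pairs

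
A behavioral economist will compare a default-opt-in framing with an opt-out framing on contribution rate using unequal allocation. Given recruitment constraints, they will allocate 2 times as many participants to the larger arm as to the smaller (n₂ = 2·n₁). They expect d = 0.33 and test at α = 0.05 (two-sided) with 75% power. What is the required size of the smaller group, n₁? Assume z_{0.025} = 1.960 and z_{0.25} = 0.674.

With allocation ratio k = n₂/n₁ = 2, Var(x̄₁−x̄₂) = σ²(1/n₁ + 1/(k·n₁)) = σ²·(k+1)/(k·n₁).
So n₁ = (1 + 1/k)·((z_{α/2} + z_β)/d)² = 1.500 × (2.634/0.33)².
n₁ = 1.500 × 63.71 = 95.6.
Round up: n₁ = 96, giving n₂ = 2 × 96 = 192.

n₁ = 96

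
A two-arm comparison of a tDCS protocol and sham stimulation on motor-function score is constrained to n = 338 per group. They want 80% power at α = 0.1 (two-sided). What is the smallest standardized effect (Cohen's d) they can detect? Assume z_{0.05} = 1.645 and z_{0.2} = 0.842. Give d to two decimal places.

d_min ≈ 0.19

For two independent groups of n = 338 each: d_min = (z_{α/2} + z_β)·√(2/n).
z-sum = 1.645 + 0.842 = 2.487.
d_min = 2.487 × √(2/338) = 2.487 × 0.0769 = 0.191.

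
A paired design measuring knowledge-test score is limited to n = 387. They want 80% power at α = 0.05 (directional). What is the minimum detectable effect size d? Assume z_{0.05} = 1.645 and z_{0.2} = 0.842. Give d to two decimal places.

For a single sample (or paired design) of n = 387: d_min = (z_{α} + z_β)/√n.
z-sum = 1.645 + 0.842 = 2.487.
d_min = 2.487 / √387 = 2.487 / 19.672 = 0.126.

d_min ≈ 0.13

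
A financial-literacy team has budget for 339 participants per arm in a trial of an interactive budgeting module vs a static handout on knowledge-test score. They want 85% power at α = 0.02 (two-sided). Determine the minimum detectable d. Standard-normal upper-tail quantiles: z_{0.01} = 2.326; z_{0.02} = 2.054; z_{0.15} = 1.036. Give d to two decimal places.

For two independent groups of n = 339 each: d_min = (z_{α/2} + z_β)·√(2/n).
z-sum = 2.326 + 1.036 = 3.362.
d_min = 3.362 × √(2/339) = 3.362 × 0.0768 = 0.258.

d_min ≈ 0.26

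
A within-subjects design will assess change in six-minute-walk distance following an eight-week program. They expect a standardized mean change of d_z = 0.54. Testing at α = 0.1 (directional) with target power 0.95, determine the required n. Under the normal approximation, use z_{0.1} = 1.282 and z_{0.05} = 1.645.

n = 30 pairs

For a paired (one-sample on differences) test: n = ((z_{α} + z_β) / d)².
z_{α} + z_β = 1.282 + 1.645 = 2.927.
n = (2.927 / 0.54)² = 5.420² = 29.38.
Round up.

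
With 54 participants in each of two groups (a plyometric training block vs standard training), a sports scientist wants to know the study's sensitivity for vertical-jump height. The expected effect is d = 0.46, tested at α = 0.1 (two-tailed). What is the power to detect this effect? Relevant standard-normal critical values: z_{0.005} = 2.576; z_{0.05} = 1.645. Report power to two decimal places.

power ≈ 0.77

For two equal groups, power = Φ(d·√(n/2) − z_{α/2}).
d·√(n/2) = 0.46 × √(54/2) = 0.46 × 5.196 = 2.390.
z_β = 2.390 − 1.645 = 0.745.
Power = Φ(0.745) = 0.772.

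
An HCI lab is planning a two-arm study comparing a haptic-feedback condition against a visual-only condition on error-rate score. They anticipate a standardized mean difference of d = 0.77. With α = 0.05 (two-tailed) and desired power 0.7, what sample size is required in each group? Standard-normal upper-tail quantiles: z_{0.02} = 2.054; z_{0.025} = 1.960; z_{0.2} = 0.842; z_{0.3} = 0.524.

For two independent groups with equal n: n = 2·((z_{α/2} + z_β) / d)².
z_{α/2} + z_β = 1.960 + 0.524 = 2.484.
n = 2 × (2.484 / 0.77)² = 2 × 3.226² = 2 × 10.41 = 20.8.
Round up to the next whole participant.

n = 21 per group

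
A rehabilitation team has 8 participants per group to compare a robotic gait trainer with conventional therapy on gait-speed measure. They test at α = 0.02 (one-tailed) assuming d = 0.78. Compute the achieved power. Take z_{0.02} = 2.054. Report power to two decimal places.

For two equal groups, power = Φ(d·√(n/2) − z_{α}).
d·√(n/2) = 0.78 × √(8/2) = 0.78 × 2.000 = 1.560.
z_β = 1.560 − 2.054 = -0.494.
Power = Φ(-0.494) = 0.311.

power ≈ 0.31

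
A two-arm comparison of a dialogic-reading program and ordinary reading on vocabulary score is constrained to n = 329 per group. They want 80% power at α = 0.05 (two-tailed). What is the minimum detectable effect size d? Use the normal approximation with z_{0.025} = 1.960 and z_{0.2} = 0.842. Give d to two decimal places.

For two independent groups of n = 329 each: d_min = (z_{α/2} + z_β)·√(2/n).
z-sum = 1.960 + 0.842 = 2.802.
d_min = 2.802 × √(2/329) = 2.802 × 0.0780 = 0.218.

d_min ≈ 0.22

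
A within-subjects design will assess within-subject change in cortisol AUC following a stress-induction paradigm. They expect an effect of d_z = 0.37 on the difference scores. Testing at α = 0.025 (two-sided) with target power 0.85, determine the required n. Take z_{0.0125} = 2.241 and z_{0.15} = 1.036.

For a paired (one-sample on differences) test: n = ((z_{α/2} + z_β) / d)².
z_{α/2} + z_β = 2.241 + 1.036 = 3.277.
n = (3.277 / 0.37)² = 8.857² = 78.44.
Round up.

n = 79 pairs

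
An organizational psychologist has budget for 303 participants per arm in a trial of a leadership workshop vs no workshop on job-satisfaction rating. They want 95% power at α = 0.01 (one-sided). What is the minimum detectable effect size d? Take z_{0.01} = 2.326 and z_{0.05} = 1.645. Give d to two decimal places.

For two independent groups of n = 303 each: d_min = (z_{α} + z_β)·√(2/n).
z-sum = 2.326 + 1.645 = 3.971.
d_min = 3.971 × √(2/303) = 3.971 × 0.0812 = 0.323.

d_min ≈ 0.32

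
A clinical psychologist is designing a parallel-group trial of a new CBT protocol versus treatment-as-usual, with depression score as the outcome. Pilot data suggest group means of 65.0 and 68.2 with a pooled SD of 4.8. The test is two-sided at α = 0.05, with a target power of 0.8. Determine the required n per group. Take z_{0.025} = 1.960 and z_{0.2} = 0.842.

n = 36 per group

Cohen's d = |M₁ − M₂| / SD_pooled = |65.0 − 68.2| / 4.8 = 3.2 / 4.8 = 0.667.
For two independent groups with equal n: n = 2·((z_{α/2} + z_β) / d)².
z_{α/2} + z_β = 1.960 + 0.842 = 2.802.
n = 2 × (2.802 / 0.667)² = 2 × 4.201² = 2 × 17.65 = 35.3.
Round up to the next whole participant.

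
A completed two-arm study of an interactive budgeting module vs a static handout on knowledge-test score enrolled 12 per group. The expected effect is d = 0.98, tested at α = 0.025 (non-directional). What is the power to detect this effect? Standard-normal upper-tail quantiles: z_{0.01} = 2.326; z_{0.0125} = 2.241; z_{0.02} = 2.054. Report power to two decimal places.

For two equal groups, power = Φ(d·√(n/2) − z_{α/2}).
d·√(n/2) = 0.98 × √(12/2) = 0.98 × 2.449 = 2.400.
z_β = 2.400 − 2.241 = 0.159.
Power = Φ(0.159) = 0.563.

power ≈ 0.56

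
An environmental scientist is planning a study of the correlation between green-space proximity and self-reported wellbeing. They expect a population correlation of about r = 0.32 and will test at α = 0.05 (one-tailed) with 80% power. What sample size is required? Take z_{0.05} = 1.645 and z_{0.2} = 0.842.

Fisher's z: C = ½·ln((1+r)/(1−r)) = ½·ln(1.9412) = 0.3316.
n = ((z_{α} + z_β)/C)² + 3.
(1.645 + 0.842) / 0.3316 = 2.487 / 0.3316 = 7.500.
n = 7.500² + 3 = 56.25 + 3 = 59.2.
Round up.

n = 60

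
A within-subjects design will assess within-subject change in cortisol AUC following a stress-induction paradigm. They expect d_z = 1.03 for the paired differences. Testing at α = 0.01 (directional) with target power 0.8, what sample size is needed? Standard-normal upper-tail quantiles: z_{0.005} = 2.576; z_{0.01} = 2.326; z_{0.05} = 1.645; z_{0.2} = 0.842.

For a paired (one-sample on differences) test: n = ((z_{α} + z_β) / d)².
z_{α} + z_β = 2.326 + 0.842 = 3.168.
n = (3.168 / 1.03)² = 3.076² = 9.46.
Round up.

n = 10 pairs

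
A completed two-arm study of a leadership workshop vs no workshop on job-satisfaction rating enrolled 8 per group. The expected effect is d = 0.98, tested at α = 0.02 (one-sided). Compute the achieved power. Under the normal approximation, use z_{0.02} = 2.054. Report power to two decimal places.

power ≈ 0.46

For two equal groups, power = Φ(d·√(n/2) − z_{α}).
d·√(n/2) = 0.98 × √(8/2) = 0.98 × 2.000 = 1.960.
z_β = 1.960 − 2.054 = -0.094.
Power = Φ(-0.094) = 0.463.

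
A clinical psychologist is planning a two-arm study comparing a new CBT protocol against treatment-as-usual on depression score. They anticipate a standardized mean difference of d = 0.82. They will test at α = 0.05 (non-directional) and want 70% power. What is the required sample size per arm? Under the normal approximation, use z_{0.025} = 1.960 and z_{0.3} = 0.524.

n = 19 per group

For two independent groups with equal n: n = 2·((z_{α/2} + z_β) / d)².
z_{α/2} + z_β = 1.960 + 0.524 = 2.484.
n = 2 × (2.484 / 0.82)² = 2 × 3.029² = 2 × 9.18 = 18.4.
Round up to the next whole participant.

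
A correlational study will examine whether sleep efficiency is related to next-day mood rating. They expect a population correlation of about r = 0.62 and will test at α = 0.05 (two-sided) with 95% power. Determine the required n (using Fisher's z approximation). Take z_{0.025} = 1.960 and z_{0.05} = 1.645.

Fisher's z: C = ½·ln((1+r)/(1−r)) = ½·ln(4.2632) = 0.7250.
n = ((z_{α/2} + z_β)/C)² + 3.
(1.960 + 1.645) / 0.7250 = 3.605 / 0.7250 = 4.972.
n = 4.972² + 3 = 24.72 + 3 = 27.7.
Round up.

n = 28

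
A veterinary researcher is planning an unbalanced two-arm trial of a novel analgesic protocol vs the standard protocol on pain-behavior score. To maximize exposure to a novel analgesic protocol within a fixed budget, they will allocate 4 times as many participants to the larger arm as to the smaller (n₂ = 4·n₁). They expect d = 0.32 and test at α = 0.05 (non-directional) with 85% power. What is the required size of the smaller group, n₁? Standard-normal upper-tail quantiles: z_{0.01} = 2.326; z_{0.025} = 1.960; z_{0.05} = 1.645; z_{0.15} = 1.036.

n₁ = 110

With allocation ratio k = n₂/n₁ = 4, Var(x̄₁−x̄₂) = σ²(1/n₁ + 1/(k·n₁)) = σ²·(k+1)/(k·n₁).
So n₁ = (1 + 1/k)·((z_{α/2} + z_β)/d)² = 1.250 × (2.996/0.32)².
n₁ = 1.250 × 87.66 = 109.6.
Round up: n₁ = 110, giving n₂ = 4 × 110 = 440.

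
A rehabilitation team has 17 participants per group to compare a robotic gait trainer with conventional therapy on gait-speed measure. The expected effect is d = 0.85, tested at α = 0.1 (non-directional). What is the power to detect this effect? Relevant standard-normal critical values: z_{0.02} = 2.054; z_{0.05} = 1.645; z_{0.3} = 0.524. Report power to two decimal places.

power ≈ 0.80

For two equal groups, power = Φ(d·√(n/2) − z_{α/2}).
d·√(n/2) = 0.85 × √(17/2) = 0.85 × 2.915 = 2.478.
z_β = 2.478 − 1.645 = 0.833.
Power = Φ(0.833) = 0.798.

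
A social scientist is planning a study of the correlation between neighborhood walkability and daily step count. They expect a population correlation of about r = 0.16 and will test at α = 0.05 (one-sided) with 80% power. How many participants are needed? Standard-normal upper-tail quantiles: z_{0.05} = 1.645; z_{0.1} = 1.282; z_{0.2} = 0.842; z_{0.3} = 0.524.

n = 241

Fisher's z: C = ½·ln((1+r)/(1−r)) = ½·ln(1.3810) = 0.1614.
n = ((z_{α} + z_β)/C)² + 3.
(1.645 + 0.842) / 0.1614 = 2.487 / 0.1614 = 15.409.
n = 15.409² + 3 = 237.43 + 3 = 240.4.
Round up.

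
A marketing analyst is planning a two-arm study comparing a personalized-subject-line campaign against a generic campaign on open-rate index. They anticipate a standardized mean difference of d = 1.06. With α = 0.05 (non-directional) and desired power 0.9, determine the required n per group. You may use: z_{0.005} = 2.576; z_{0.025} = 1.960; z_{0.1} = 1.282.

For two independent groups with equal n: n = 2·((z_{α/2} + z_β) / d)².
z_{α/2} + z_β = 1.960 + 1.282 = 3.242.
n = 2 × (3.242 / 1.06)² = 2 × 3.058² = 2 × 9.35 = 18.7.
Round up to the next whole participant.

n = 19 per group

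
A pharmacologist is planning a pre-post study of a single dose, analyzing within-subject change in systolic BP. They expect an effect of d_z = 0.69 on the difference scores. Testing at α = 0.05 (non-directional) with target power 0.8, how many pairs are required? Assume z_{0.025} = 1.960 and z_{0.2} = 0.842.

For a paired (one-sample on differences) test: n = ((z_{α/2} + z_β) / d)².
z_{α/2} + z_β = 1.960 + 0.842 = 2.802.
n = (2.802 / 0.69)² = 4.061² = 16.49.
Round up.

n = 17 pairs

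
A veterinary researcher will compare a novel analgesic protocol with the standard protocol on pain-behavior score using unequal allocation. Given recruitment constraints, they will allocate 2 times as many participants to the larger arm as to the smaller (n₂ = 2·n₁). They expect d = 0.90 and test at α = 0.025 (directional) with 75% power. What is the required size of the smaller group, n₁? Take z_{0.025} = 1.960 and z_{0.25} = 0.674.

With allocation ratio k = n₂/n₁ = 2, Var(x̄₁−x̄₂) = σ²(1/n₁ + 1/(k·n₁)) = σ²·(k+1)/(k·n₁).
So n₁ = (1 + 1/k)·((z_{α} + z_β)/d)² = 1.500 × (2.634/0.90)².
n₁ = 1.500 × 8.57 = 12.8.
Round up: n₁ = 13, giving n₂ = 2 × 13 = 26.

n₁ = 13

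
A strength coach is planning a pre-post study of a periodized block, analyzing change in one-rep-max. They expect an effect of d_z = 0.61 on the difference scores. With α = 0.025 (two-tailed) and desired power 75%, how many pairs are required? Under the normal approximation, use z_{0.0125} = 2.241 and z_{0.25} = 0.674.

n = 23 pairs

For a paired (one-sample on differences) test: n = ((z_{α/2} + z_β) / d)².
z_{α/2} + z_β = 2.241 + 0.674 = 2.915.
n = (2.915 / 0.61)² = 4.779² = 22.84.
Round up.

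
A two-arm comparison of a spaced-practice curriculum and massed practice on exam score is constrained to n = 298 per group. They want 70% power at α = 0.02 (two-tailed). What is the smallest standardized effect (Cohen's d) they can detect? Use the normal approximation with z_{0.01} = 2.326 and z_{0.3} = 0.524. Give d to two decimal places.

For two independent groups of n = 298 each: d_min = (z_{α/2} + z_β)·√(2/n).
z-sum = 2.326 + 0.524 = 2.850.
d_min = 2.850 × √(2/298) = 2.850 × 0.0819 = 0.233.

d_min ≈ 0.23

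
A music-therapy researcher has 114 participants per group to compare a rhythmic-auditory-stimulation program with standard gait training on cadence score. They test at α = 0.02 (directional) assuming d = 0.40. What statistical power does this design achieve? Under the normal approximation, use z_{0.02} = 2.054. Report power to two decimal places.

For two equal groups, power = Φ(d·√(n/2) − z_{α}).
d·√(n/2) = 0.40 × √(114/2) = 0.40 × 7.550 = 3.020.
z_β = 3.020 − 2.054 = 0.966.
Power = Φ(0.966) = 0.833.

power ≈ 0.83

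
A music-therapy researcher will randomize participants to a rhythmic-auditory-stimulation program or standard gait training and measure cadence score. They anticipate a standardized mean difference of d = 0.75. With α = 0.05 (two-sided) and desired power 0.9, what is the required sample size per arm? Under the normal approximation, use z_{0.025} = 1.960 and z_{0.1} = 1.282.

For two independent groups with equal n: n = 2·((z_{α/2} + z_β) / d)².
z_{α/2} + z_β = 1.960 + 1.282 = 3.242.
n = 2 × (3.242 / 0.75)² = 2 × 4.323² = 2 × 18.69 = 37.4.
Round up to the next whole participant.

n = 38 per group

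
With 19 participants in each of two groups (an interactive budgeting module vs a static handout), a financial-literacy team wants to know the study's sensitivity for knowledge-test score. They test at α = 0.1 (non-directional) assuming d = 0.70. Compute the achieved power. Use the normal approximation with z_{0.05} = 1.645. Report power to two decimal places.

power ≈ 0.70

For two equal groups, power = Φ(d·√(n/2) − z_{α/2}).
d·√(n/2) = 0.70 × √(19/2) = 0.70 × 3.082 = 2.158.
z_β = 2.158 − 1.645 = 0.513.
Power = Φ(0.513) = 0.696.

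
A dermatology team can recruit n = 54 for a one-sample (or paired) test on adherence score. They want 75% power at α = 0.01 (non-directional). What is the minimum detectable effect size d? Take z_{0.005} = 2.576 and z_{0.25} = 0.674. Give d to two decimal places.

For a single sample (or paired design) of n = 54: d_min = (z_{α/2} + z_β)/√n.
z-sum = 2.576 + 0.674 = 3.250.
d_min = 3.250 / √54 = 3.250 / 7.348 = 0.442.

d_min ≈ 0.44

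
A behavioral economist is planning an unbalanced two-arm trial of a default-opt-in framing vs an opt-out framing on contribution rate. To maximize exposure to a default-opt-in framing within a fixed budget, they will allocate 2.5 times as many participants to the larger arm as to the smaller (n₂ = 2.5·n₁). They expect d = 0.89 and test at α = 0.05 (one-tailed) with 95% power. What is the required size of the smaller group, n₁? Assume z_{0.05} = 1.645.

With allocation ratio k = n₂/n₁ = 2.5, Var(x̄₁−x̄₂) = σ²(1/n₁ + 1/(k·n₁)) = σ²·(k+1)/(k·n₁).
So n₁ = (1 + 1/k)·((z_{α} + z_β)/d)² = 1.400 × (3.290/0.89)².
n₁ = 1.400 × 13.67 = 19.1.
Round up: n₁ = 20, giving n₂ = 2.5 × 20 = 50.

n₁ = 20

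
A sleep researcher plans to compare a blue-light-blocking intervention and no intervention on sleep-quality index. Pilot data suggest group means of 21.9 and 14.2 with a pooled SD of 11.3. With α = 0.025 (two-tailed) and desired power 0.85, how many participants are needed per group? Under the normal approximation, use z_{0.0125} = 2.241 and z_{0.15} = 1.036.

n = 47 per group

Cohen's d = |M₁ − M₂| / SD_pooled = |21.9 − 14.2| / 11.3 = 7.7 / 11.3 = 0.681.
For two independent groups with equal n: n = 2·((z_{α/2} + z_β) / d)².
z_{α/2} + z_β = 2.241 + 1.036 = 3.277.
n = 2 × (3.277 / 0.681)² = 2 × 4.812² = 2 × 23.16 = 46.3.
Round up to the next whole participant.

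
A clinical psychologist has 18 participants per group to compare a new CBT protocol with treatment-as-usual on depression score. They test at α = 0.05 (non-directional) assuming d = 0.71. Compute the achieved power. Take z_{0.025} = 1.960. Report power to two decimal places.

For two equal groups, power = Φ(d·√(n/2) − z_{α/2}).
d·√(n/2) = 0.71 × √(18/2) = 0.71 × 3.000 = 2.130.
z_β = 2.130 − 1.960 = 0.170.
Power = Φ(0.170) = 0.567.

power ≈ 0.57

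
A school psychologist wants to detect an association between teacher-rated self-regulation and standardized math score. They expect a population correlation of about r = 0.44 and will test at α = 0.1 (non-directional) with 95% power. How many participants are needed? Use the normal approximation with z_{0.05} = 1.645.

Fisher's z: C = ½·ln((1+r)/(1−r)) = ½·ln(2.5714) = 0.4722.
n = ((z_{α/2} + z_β)/C)² + 3.
(1.645 + 1.645) / 0.4722 = 3.290 / 0.4722 = 6.967.
n = 6.967² + 3 = 48.54 + 3 = 51.5.
Round up.

n = 52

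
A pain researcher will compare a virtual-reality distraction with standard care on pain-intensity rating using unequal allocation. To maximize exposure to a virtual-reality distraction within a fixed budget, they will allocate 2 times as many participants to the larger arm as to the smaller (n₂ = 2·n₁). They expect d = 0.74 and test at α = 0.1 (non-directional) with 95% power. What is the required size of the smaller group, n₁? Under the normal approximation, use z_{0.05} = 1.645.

With allocation ratio k = n₂/n₁ = 2, Var(x̄₁−x̄₂) = σ²(1/n₁ + 1/(k·n₁)) = σ²·(k+1)/(k·n₁).
So n₁ = (1 + 1/k)·((z_{α/2} + z_β)/d)² = 1.500 × (3.290/0.74)².
n₁ = 1.500 × 19.77 = 29.6.
Round up: n₁ = 30, giving n₂ = 2 × 30 = 60.

n₁ = 30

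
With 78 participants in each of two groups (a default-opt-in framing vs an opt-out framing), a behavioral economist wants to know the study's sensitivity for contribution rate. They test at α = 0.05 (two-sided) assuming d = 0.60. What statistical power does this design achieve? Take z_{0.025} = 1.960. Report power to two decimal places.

power ≈ 0.96

For two equal groups, power = Φ(d·√(n/2) − z_{α/2}).
d·√(n/2) = 0.60 × √(78/2) = 0.60 × 6.245 = 3.747.
z_β = 3.747 − 1.960 = 1.787.
Power = Φ(1.787) = 0.963.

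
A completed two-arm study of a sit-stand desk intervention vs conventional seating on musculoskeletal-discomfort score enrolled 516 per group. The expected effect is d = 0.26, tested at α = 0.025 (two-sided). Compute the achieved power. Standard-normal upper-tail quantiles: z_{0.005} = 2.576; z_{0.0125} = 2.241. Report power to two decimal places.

power ≈ 0.97

For two equal groups, power = Φ(d·√(n/2) − z_{α/2}).
d·√(n/2) = 0.26 × √(516/2) = 0.26 × 16.062 = 4.176.
z_β = 4.176 − 2.241 = 1.935.
Power = Φ(1.935) = 0.974.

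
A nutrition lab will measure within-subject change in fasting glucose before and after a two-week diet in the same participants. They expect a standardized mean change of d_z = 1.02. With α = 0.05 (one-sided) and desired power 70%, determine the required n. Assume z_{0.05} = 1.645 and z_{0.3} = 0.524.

For a paired (one-sample on differences) test: n = ((z_{α} + z_β) / d)².
z_{α} + z_β = 1.645 + 0.524 = 2.169.
n = (2.169 / 1.02)² = 2.126² = 4.52.
Round up.

n = 5 pairs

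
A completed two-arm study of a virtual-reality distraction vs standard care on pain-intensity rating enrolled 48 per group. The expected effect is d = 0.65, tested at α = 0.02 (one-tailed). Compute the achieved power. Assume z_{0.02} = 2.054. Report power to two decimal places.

For two equal groups, power = Φ(d·√(n/2) − z_{α}).
d·√(n/2) = 0.65 × √(48/2) = 0.65 × 4.899 = 3.184.
z_β = 3.184 − 2.054 = 1.130.
Power = Φ(1.130) = 0.871.

power ≈ 0.87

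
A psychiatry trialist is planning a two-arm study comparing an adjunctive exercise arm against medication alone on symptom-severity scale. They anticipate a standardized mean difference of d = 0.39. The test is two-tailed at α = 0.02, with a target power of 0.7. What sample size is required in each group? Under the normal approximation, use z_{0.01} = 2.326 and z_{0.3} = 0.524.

n = 107 per group

For two independent groups with equal n: n = 2·((z_{α/2} + z_β) / d)².
z_{α/2} + z_β = 2.326 + 0.524 = 2.850.
n = 2 × (2.850 / 0.39)² = 2 × 7.308² = 2 × 53.40 = 106.8.
Round up to the next whole participant.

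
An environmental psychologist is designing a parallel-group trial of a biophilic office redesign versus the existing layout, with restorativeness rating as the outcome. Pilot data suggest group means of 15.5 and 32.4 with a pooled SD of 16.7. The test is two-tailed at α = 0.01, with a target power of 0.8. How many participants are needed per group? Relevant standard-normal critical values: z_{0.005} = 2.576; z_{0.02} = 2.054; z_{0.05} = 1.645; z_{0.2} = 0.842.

Cohen's d = |M₁ − M₂| / SD_pooled = |15.5 − 32.4| / 16.7 = 16.9 / 16.7 = 1.012.
For two independent groups with equal n: n = 2·((z_{α/2} + z_β) / d)².
z_{α/2} + z_β = 2.576 + 0.842 = 3.418.
n = 2 × (3.418 / 1.012)² = 2 × 3.377² = 2 × 11.41 = 22.8.
Round up to the next whole participant.

n = 23 per group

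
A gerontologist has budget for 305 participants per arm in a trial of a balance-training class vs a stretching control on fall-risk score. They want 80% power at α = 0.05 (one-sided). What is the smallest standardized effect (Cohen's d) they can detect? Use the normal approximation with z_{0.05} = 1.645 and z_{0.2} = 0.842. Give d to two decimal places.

d_min ≈ 0.20

For two independent groups of n = 305 each: d_min = (z_{α} + z_β)·√(2/n).
z-sum = 1.645 + 0.842 = 2.487.
d_min = 2.487 × √(2/305) = 2.487 × 0.0810 = 0.201.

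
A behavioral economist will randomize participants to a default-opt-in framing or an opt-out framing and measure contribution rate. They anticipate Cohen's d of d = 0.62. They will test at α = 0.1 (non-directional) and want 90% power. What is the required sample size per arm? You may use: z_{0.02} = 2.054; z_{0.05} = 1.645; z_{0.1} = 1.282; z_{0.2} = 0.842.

For two independent groups with equal n: n = 2·((z_{α/2} + z_β) / d)².
z_{α/2} + z_β = 1.645 + 1.282 = 2.927.
n = 2 × (2.927 / 0.62)² = 2 × 4.721² = 2 × 22.29 = 44.6.
Round up to the next whole participant.

n = 45 per group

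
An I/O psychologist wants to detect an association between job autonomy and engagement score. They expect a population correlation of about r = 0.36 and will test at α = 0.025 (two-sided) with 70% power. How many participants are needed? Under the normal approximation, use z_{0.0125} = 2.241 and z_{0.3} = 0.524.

Fisher's z: C = ½·ln((1+r)/(1−r)) = ½·ln(2.1250) = 0.3769.
n = ((z_{α/2} + z_β)/C)² + 3.
(2.241 + 0.524) / 0.3769 = 2.765 / 0.3769 = 7.336.
n = 7.336² + 3 = 53.82 + 3 = 56.8.
Round up.

n = 57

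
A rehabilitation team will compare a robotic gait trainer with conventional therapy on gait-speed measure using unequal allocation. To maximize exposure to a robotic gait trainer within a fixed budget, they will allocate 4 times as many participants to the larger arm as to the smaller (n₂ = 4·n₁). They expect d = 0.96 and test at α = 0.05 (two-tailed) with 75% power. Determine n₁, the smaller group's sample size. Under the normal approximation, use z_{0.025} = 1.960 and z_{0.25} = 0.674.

With allocation ratio k = n₂/n₁ = 4, Var(x̄₁−x̄₂) = σ²(1/n₁ + 1/(k·n₁)) = σ²·(k+1)/(k·n₁).
So n₁ = (1 + 1/k)·((z_{α/2} + z_β)/d)² = 1.250 × (2.634/0.96)².
n₁ = 1.250 × 7.53 = 9.4.
Round up: n₁ = 10, giving n₂ = 4 × 10 = 40.

n₁ = 10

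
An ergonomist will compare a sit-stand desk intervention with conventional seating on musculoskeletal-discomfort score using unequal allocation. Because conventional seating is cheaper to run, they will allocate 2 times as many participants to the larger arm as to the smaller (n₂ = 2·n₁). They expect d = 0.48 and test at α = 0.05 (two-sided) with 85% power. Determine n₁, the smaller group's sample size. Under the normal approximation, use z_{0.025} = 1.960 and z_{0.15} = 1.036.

With allocation ratio k = n₂/n₁ = 2, Var(x̄₁−x̄₂) = σ²(1/n₁ + 1/(k·n₁)) = σ²·(k+1)/(k·n₁).
So n₁ = (1 + 1/k)·((z_{α/2} + z_β)/d)² = 1.500 × (2.996/0.48)².
n₁ = 1.500 × 38.96 = 58.4.
Round up: n₁ = 59, giving n₂ = 2 × 59 = 118.

n₁ = 59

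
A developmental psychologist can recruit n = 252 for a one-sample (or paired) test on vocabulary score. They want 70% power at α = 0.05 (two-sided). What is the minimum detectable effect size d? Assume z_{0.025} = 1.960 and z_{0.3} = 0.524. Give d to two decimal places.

For a single sample (or paired design) of n = 252: d_min = (z_{α/2} + z_β)/√n.
z-sum = 1.960 + 0.524 = 2.484.
d_min = 2.484 / √252 = 2.484 / 15.875 = 0.156.

d_min ≈ 0.16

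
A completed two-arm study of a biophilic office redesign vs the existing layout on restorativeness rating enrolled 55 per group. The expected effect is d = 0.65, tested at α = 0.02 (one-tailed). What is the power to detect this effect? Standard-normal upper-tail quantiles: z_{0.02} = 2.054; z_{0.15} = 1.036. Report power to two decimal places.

For two equal groups, power = Φ(d·√(n/2) − z_{α}).
d·√(n/2) = 0.65 × √(55/2) = 0.65 × 5.244 = 3.409.
z_β = 3.409 − 2.054 = 1.355.
Power = Φ(1.355) = 0.912.

power ≈ 0.91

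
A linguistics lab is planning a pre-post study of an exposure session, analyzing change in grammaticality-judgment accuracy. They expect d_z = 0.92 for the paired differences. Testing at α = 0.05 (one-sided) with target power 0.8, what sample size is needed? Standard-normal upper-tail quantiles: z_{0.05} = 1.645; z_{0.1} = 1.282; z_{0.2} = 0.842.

For a paired (one-sample on differences) test: n = ((z_{α} + z_β) / d)².
z_{α} + z_β = 1.645 + 0.842 = 2.487.
n = (2.487 / 0.92)² = 2.703² = 7.31.
Round up.

n = 8 pairs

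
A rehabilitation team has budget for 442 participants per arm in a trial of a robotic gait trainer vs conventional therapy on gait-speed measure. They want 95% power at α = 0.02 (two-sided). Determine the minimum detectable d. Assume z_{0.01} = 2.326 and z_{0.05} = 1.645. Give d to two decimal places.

d_min ≈ 0.27

For two independent groups of n = 442 each: d_min = (z_{α/2} + z_β)·√(2/n).
z-sum = 2.326 + 1.645 = 3.971.
d_min = 3.971 × √(2/442) = 3.971 × 0.0673 = 0.267.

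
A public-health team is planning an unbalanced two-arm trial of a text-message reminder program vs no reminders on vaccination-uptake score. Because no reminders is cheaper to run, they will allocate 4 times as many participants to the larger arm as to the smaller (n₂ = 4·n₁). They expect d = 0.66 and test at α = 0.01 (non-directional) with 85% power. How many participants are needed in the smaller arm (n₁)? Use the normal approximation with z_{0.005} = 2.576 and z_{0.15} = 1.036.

n₁ = 38

With allocation ratio k = n₂/n₁ = 4, Var(x̄₁−x̄₂) = σ²(1/n₁ + 1/(k·n₁)) = σ²·(k+1)/(k·n₁).
So n₁ = (1 + 1/k)·((z_{α/2} + z_β)/d)² = 1.250 × (3.612/0.66)².
n₁ = 1.250 × 29.95 = 37.4.
Round up: n₁ = 38, giving n₂ = 4 × 38 = 152.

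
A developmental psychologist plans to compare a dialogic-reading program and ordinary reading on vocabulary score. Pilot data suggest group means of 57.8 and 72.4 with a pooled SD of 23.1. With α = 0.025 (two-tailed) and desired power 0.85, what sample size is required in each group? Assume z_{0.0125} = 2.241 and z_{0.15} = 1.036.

n = 54 per group

Cohen's d = |M₁ − M₂| / SD_pooled = |57.8 − 72.4| / 23.1 = 14.6 / 23.1 = 0.632.
For two independent groups with equal n: n = 2·((z_{α/2} + z_β) / d)².
z_{α/2} + z_β = 2.241 + 1.036 = 3.277.
n = 2 × (3.277 / 0.632)² = 2 × 5.185² = 2 × 26.89 = 53.8.
Round up to the next whole participant.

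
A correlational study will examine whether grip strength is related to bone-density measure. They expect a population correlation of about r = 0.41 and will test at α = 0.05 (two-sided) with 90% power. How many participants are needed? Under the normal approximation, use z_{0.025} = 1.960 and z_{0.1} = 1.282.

Fisher's z: C = ½·ln((1+r)/(1−r)) = ½·ln(2.3898) = 0.4356.
n = ((z_{α/2} + z_β)/C)² + 3.
(1.960 + 1.282) / 0.4356 = 3.242 / 0.4356 = 7.443.
n = 7.443² + 3 = 55.39 + 3 = 58.4.
Round up.

n = 59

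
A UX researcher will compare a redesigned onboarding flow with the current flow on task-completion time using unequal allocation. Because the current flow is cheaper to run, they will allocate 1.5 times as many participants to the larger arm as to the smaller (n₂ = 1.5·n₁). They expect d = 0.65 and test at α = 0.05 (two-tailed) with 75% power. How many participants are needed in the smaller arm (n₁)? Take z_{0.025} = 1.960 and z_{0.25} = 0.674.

n₁ = 28

With allocation ratio k = n₂/n₁ = 1.5, Var(x̄₁−x̄₂) = σ²(1/n₁ + 1/(k·n₁)) = σ²·(k+1)/(k·n₁).
So n₁ = (1 + 1/k)·((z_{α/2} + z_β)/d)² = 1.667 × (2.634/0.65)².
n₁ = 1.667 × 16.42 = 27.4.
Round up: n₁ = 28, giving n₂ = 1.5 × 28 = 42.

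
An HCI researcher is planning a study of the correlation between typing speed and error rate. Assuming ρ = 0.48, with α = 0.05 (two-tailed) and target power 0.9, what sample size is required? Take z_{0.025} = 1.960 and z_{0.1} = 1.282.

Fisher's z: C = ½·ln((1+r)/(1−r)) = ½·ln(2.8462) = 0.5230.
n = ((z_{α/2} + z_β)/C)² + 3.
(1.960 + 1.282) / 0.5230 = 3.242 / 0.5230 = 6.199.
n = 6.199² + 3 = 38.43 + 3 = 41.4.
Round up.

n = 42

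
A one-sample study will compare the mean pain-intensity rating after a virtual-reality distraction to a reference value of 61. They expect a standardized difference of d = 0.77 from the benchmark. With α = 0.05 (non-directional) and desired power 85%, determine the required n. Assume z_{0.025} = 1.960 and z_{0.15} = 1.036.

n = 16

For a one-sample test: n = ((z_{α/2} + z_β) / d)².
z_{α/2} + z_β = 1.960 + 1.036 = 2.996.
n = (2.996 / 0.77)² = 3.891² = 15.14.
Round up.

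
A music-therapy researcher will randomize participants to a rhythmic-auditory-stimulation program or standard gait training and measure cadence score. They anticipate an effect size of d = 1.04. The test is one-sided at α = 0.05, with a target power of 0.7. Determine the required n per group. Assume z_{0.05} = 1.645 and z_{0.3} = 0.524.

n = 9 per group

For two independent groups with equal n: n = 2·((z_{α} + z_β) / d)².
z_{α} + z_β = 1.645 + 0.524 = 2.169.
n = 2 × (2.169 / 1.04)² = 2 × 2.086² = 2 × 4.35 = 8.7.
Round up to the next whole participant.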